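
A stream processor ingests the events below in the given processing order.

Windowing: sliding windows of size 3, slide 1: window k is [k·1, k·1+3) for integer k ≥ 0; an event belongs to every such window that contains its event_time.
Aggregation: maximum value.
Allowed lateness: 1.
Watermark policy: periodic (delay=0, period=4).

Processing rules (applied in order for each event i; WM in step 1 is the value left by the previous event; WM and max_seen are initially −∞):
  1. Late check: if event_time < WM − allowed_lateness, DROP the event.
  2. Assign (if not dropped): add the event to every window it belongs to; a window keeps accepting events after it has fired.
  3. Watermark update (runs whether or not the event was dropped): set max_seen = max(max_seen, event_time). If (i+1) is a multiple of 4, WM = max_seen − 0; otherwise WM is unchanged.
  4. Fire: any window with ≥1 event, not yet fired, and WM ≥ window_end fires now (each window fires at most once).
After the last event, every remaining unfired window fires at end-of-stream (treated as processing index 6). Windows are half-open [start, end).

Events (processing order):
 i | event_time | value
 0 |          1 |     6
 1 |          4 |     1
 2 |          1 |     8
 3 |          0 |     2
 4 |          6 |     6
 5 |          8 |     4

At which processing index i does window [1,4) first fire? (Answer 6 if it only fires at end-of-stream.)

i=0 t=1 v=6: → [1,4),[0,3); WM=−∞
i=1 t=4 v=1: → [4,7),[3,6),[2,5); WM=−∞
i=2 t=1 v=8: → [1,4),[0,3); WM=−∞
i=3 t=0 v=2: → [0,3); WM=4; [0,3) fires=8 [1,4) fires=8
i=4 t=6 v=6: → [6,9),[5,8),[4,7); WM=4
i=5 t=8 v=4: → [8,11),[7,10),[6,9); WM=4

3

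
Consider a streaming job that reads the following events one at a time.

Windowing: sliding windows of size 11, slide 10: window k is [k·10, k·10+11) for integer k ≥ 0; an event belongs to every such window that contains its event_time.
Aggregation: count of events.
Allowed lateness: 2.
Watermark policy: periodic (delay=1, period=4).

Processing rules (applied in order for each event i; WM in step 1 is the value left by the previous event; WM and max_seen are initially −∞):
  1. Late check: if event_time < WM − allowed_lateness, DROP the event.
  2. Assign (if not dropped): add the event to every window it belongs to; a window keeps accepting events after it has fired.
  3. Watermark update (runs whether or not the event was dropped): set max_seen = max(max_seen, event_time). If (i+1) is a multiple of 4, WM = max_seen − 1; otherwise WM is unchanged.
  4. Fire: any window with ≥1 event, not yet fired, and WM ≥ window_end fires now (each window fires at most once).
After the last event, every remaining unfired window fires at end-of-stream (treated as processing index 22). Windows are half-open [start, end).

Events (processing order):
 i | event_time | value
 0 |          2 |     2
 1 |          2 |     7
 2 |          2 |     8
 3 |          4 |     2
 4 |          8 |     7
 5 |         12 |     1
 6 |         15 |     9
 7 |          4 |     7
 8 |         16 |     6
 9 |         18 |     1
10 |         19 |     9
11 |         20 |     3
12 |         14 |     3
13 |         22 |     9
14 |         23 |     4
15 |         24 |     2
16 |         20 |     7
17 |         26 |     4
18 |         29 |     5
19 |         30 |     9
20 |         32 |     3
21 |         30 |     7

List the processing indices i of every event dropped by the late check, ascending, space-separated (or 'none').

i=0 t=2 v=2: → [0,11); WM=−∞
i=1 t=2 v=7: → [0,11); WM=−∞
i=2 t=2 v=8: → [0,11); WM=−∞
i=3 t=4 v=2: → [0,11); WM=3
i=4 t=8 v=7: → [0,11); WM=3
i=5 t=12 v=1: → [10,21); WM=3
i=6 t=15 v=9: → [10,21); WM=3
i=7 t=4 v=7: → [0,11); WM=14; [0,11) fires=6
i=8 t=16 v=6: → [10,21); WM=14
i=9 t=18 v=1: → [10,21); WM=14
i=10 t=19 v=9: → [10,21); WM=14
i=11 t=20 v=3: → [20,31),[10,21); WM=19
i=12 t=14 v=3: DROP (t<19-2); WM=19
i=13 t=22 v=9: → [20,31); WM=19
i=14 t=23 v=4: → [20,31); WM=19
i=15 t=24 v=2: → [20,31); WM=23; [10,21) fires=6
i=16 t=20 v=7: DROP (t<23-2); WM=23
i=17 t=26 v=4: → [20,31); WM=23
i=18 t=29 v=5: → [20,31); WM=23
i=19 t=30 v=9: → [30,41),[20,31); WM=29
i=20 t=32 v=3: → [30,41); WM=29
i=21 t=30 v=7: → [30,41),[20,31); WM=29

12 16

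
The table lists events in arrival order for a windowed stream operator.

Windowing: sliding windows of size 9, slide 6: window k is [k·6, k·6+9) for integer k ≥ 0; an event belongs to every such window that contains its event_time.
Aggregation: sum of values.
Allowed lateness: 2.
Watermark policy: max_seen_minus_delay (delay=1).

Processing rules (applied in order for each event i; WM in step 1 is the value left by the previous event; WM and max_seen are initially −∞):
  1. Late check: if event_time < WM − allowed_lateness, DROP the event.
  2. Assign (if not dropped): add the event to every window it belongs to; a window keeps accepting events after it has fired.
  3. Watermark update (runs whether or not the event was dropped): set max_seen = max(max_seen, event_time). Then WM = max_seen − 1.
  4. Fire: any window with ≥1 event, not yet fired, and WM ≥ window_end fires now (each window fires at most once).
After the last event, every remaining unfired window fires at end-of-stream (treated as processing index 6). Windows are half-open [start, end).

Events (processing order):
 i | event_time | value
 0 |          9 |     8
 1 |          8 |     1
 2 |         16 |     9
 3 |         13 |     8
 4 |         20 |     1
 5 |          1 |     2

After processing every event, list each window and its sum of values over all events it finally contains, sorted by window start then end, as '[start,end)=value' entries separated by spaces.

i=0 t=9 v=8: → [6,15); WM=8
i=1 t=8 v=1: → [6,15),[0,9); WM=8
i=2 t=16 v=9: → [12,21); WM=15; [0,9) fires=1 [6,15) fires=9
i=3 t=13 v=8: → [12,21),[6,15); WM=15
i=4 t=20 v=1: → [18,27),[12,21); WM=19
i=5 t=1 v=2: DROP (t<19-2); WM=19

[0,9)=1 [6,15)=17 [12,21)=18 [18,27)=1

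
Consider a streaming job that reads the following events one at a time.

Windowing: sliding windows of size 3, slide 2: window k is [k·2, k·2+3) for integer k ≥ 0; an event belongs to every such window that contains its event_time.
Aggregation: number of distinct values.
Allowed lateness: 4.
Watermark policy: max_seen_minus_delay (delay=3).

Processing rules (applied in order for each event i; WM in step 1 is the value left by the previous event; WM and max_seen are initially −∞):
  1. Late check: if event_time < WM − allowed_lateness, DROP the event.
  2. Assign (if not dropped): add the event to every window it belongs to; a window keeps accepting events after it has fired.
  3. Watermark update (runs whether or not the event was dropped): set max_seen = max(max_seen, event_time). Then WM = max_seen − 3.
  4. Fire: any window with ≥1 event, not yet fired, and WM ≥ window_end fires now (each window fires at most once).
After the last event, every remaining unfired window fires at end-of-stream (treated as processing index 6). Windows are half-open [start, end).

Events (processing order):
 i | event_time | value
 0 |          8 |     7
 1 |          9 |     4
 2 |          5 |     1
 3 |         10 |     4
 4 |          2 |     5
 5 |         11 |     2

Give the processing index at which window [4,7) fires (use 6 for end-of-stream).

i=0 t=8 v=7: → [8,11),[6,9); WM=5
i=1 t=9 v=4: → [8,11); WM=6
i=2 t=5 v=1: → [4,7); WM=6
i=3 t=10 v=4: → [10,13),[8,11); WM=7; [4,7) fires=1
i=4 t=2 v=5: DROP (t<7-4); WM=7
i=5 t=11 v=2: → [10,13); WM=8

3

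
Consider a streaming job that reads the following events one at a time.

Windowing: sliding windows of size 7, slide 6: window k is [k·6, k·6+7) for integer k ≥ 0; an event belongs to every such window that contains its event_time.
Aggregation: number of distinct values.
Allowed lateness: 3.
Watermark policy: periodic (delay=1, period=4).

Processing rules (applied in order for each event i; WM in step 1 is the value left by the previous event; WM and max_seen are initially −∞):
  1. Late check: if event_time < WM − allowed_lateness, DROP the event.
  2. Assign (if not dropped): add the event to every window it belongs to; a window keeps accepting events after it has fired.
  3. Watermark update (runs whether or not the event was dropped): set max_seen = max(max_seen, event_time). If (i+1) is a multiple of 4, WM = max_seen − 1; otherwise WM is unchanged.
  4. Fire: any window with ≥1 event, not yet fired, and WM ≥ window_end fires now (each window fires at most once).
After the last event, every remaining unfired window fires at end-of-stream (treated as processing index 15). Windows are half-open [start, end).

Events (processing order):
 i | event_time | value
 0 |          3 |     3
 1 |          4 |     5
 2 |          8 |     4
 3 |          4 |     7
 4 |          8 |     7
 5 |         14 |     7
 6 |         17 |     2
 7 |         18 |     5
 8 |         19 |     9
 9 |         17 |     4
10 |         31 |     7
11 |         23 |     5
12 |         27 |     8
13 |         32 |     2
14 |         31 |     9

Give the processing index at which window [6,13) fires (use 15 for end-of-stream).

i=0 t=3 v=3: → [0,7); WM=−∞
i=1 t=4 v=5: → [0,7); WM=−∞
i=2 t=8 v=4: → [6,13); WM=−∞
i=3 t=4 v=7: → [0,7); WM=7; [0,7) fires=3
i=4 t=8 v=7: → [6,13); WM=7
i=5 t=14 v=7: → [12,19); WM=7
i=6 t=17 v=2: → [12,19); WM=7
i=7 t=18 v=5: → [18,25),[12,19); WM=17; [6,13) fires=2
i=8 t=19 v=9: → [18,25); WM=17
i=9 t=17 v=4: → [12,19); WM=17
i=10 t=31 v=7: → [30,37); WM=17
i=11 t=23 v=5: → [18,25); WM=30; [12,19) fires=4 [18,25) fires=2
i=12 t=27 v=8: → [24,31); WM=30
i=13 t=32 v=2: → [30,37); WM=30
i=14 t=31 v=9: → [30,37); WM=30

7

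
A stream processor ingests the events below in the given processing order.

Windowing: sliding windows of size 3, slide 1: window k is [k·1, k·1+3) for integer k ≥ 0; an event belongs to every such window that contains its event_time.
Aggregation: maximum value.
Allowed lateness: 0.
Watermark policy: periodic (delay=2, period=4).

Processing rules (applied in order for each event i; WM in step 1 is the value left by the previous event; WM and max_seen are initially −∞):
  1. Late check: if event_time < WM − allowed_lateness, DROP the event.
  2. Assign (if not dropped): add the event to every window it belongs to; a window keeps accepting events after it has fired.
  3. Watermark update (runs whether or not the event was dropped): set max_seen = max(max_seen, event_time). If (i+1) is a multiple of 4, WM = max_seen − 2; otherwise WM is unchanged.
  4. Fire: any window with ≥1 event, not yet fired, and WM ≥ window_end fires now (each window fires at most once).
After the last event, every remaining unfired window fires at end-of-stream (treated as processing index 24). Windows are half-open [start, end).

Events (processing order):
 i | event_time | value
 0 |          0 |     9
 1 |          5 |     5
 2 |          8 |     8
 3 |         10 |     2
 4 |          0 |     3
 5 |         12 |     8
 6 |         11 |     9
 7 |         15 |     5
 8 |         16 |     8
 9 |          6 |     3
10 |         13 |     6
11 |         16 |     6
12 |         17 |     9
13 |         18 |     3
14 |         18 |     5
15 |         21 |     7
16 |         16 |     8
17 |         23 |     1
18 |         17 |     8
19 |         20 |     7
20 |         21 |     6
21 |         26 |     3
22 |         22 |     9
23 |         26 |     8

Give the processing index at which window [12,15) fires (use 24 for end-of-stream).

i=0 t=0 v=9: → [0,3); WM=−∞
i=1 t=5 v=5: → [5,8),[4,7),[3,6); WM=−∞
i=2 t=8 v=8: → [8,11),[7,10),[6,9); WM=−∞
i=3 t=10 v=2: → [10,13),[9,12),[8,11); WM=8; [0,3) fires=9 [3,6) fires=5 [4,7) fires=5 [5,8) fires=5
i=4 t=0 v=3: DROP (t<8-0); WM=8
i=5 t=12 v=8: → [12,15),[11,14),[10,13); WM=8
i=6 t=11 v=9: → [11,14),[10,13),[9,12); WM=8
i=7 t=15 v=5: → [15,18),[14,17),[13,16); WM=13; [6,9) fires=8 [7,10) fires=8 [8,11) fires=8 [9,12) fires=9 [10,13) fires=9
i=8 t=16 v=8: → [16,19),[15,18),[14,17); WM=13
i=9 t=6 v=3: DROP (t<13-0); WM=13
i=10 t=13 v=6: → [13,16),[12,15),[11,14); WM=13
i=11 t=16 v=6: → [16,19),[15,18),[14,17); WM=14; [11,14) fires=9
i=12 t=17 v=9: → [17,20),[16,19),[15,18); WM=14
i=13 t=18 v=3: → [18,21),[17,20),[16,19); WM=14
i=14 t=18 v=5: → [18,21),[17,20),[16,19); WM=14
i=15 t=21 v=7: → [21,24),[20,23),[19,22); WM=19; [12,15) fires=8 [13,16) fires=6 [14,17) fires=8 [15,18) fires=9 [16,19) fires=9
i=16 t=16 v=8: DROP (t<19-0); WM=19
i=17 t=23 v=1: → [23,26),[22,25),[21,24); WM=19
i=18 t=17 v=8: DROP (t<19-0); WM=19
i=19 t=20 v=7: → [20,23),[19,22),[18,21); WM=21; [17,20) fires=9 [18,21) fires=7
i=20 t=21 v=6: → [21,24),[20,23),[19,22); WM=21
i=21 t=26 v=3: → [26,29),[25,28),[24,27); WM=21
i=22 t=22 v=9: → [22,25),[21,24),[20,23); WM=21
i=23 t=26 v=8: → [26,29),[25,28),[24,27); WM=24; [19,22) fires=7 [20,23) fires=9 [21,24) fires=9

15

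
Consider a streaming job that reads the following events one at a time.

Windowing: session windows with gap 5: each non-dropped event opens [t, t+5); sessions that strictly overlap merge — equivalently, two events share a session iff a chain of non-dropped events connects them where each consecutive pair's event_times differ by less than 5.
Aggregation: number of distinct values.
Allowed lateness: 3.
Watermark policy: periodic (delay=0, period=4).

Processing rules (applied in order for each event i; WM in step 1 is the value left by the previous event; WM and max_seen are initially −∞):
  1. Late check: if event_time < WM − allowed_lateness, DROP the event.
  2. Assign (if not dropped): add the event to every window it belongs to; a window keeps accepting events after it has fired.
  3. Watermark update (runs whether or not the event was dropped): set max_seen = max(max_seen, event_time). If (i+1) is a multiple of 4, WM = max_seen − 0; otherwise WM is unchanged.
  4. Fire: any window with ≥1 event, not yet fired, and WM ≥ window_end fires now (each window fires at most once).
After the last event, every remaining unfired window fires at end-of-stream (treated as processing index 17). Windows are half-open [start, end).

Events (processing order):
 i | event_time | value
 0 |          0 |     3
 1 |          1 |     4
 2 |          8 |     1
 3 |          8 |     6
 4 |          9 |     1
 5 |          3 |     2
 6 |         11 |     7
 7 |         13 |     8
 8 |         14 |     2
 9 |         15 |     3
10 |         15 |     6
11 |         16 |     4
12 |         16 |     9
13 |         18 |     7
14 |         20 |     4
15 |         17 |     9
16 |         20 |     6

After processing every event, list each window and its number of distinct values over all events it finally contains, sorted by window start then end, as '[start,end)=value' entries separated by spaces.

[0,6)=2 [8,25)=8

i=0 t=0 v=3: → [0,5); WM=−∞
i=1 t=1 v=4: → [0,6); WM=−∞
i=2 t=8 v=1: → [8,13); WM=−∞
i=3 t=8 v=6: → [8,13); WM=8
i=4 t=9 v=1: → [8,14); WM=8
i=5 t=3 v=2: DROP (t<8-3); WM=8
i=6 t=11 v=7: → [8,16); WM=8
i=7 t=13 v=8: → [8,18); WM=13
i=8 t=14 v=2: → [8,19); WM=13
i=9 t=15 v=3: → [8,20); WM=13
i=10 t=15 v=6: → [8,20); WM=13
i=11 t=16 v=4: → [8,21); WM=16
i=12 t=16 v=9: → [8,21); WM=16
i=13 t=18 v=7: → [8,23); WM=16
i=14 t=20 v=4: → [8,25); WM=16
i=15 t=17 v=9: → [8,25); WM=20
i=16 t=20 v=6: → [8,25); WM=20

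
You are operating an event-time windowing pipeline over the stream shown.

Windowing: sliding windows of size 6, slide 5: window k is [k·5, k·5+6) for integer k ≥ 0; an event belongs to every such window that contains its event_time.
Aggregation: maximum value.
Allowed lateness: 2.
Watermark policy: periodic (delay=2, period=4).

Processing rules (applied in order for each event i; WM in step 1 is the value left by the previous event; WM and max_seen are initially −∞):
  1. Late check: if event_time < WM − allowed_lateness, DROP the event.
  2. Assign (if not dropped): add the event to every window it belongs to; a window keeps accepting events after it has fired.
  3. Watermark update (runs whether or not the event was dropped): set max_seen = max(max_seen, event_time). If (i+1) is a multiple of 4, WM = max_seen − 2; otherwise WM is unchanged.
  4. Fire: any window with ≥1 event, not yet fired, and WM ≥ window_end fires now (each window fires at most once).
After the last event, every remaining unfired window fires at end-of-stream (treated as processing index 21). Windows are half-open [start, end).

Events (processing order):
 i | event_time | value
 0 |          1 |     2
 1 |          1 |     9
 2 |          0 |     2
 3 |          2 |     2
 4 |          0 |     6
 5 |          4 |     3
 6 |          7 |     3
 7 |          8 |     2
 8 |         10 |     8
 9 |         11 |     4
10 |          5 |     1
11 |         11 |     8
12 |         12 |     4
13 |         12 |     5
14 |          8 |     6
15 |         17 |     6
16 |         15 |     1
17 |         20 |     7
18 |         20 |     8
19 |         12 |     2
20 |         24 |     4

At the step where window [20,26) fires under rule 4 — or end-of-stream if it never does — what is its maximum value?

8

i=0 t=1 v=2: → [0,6); WM=−∞
i=1 t=1 v=9: → [0,6); WM=−∞
i=2 t=0 v=2: → [0,6); WM=−∞
i=3 t=2 v=2: → [0,6); WM=0
i=4 t=0 v=6: → [0,6); WM=0
i=5 t=4 v=3: → [0,6); WM=0
i=6 t=7 v=3: → [5,11); WM=0
i=7 t=8 v=2: → [5,11); WM=6; [0,6) fires=9
i=8 t=10 v=8: → [10,16),[5,11); WM=6
i=9 t=11 v=4: → [10,16); WM=6
i=10 t=5 v=1: → [5,11),[0,6); WM=6
i=11 t=11 v=8: → [10,16); WM=9
i=12 t=12 v=4: → [10,16); WM=9
i=13 t=12 v=5: → [10,16); WM=9
i=14 t=8 v=6: → [5,11); WM=9
i=15 t=17 v=6: → [15,21); WM=15; [5,11) fires=8
i=16 t=15 v=1: → [15,21),[10,16); WM=15
i=17 t=20 v=7: → [20,26),[15,21); WM=15
i=18 t=20 v=8: → [20,26),[15,21); WM=15
i=19 t=12 v=2: DROP (t<15-2); WM=18; [10,16) fires=8
i=20 t=24 v=4: → [20,26); WM=18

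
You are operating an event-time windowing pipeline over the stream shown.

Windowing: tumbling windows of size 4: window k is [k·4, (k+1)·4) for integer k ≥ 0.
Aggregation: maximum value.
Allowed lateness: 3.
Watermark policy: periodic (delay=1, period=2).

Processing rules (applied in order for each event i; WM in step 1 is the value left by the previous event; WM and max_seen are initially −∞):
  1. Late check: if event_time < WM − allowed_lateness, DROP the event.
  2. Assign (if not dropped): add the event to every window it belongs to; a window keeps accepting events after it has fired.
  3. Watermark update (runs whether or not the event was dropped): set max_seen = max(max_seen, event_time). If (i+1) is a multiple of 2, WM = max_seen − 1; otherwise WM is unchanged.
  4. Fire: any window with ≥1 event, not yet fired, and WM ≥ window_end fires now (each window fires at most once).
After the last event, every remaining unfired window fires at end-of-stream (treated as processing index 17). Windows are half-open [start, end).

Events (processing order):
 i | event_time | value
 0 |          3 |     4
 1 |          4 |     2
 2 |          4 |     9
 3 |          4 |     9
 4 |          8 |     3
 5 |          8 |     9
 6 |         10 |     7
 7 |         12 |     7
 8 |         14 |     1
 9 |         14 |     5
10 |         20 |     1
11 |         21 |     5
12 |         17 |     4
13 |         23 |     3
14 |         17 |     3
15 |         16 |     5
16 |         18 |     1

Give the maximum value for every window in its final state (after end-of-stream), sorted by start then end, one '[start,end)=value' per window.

[0,4)=4 [4,8)=9 [8,12)=9 [12,16)=7 [16,20)=4 [20,24)=5

i=0 t=3 v=4: → [0,4); WM=−∞
i=1 t=4 v=2: → [4,8); WM=3
i=2 t=4 v=9: → [4,8); WM=3
i=3 t=4 v=9: → [4,8); WM=3
i=4 t=8 v=3: → [8,12); WM=3
i=5 t=8 v=9: → [8,12); WM=7; [0,4) fires=4
i=6 t=10 v=7: → [8,12); WM=7
i=7 t=12 v=7: → [12,16); WM=11; [4,8) fires=9
i=8 t=14 v=1: → [12,16); WM=11
i=9 t=14 v=5: → [12,16); WM=13; [8,12) fires=9
i=10 t=20 v=1: → [20,24); WM=13
i=11 t=21 v=5: → [20,24); WM=20; [12,16) fires=7
i=12 t=17 v=4: → [16,20); WM=20; [16,20) fires=4
i=13 t=23 v=3: → [20,24); WM=22
i=14 t=17 v=3: DROP (t<22-3); WM=22
i=15 t=16 v=5: DROP (t<22-3); WM=22
i=16 t=18 v=1: DROP (t<22-3); WM=22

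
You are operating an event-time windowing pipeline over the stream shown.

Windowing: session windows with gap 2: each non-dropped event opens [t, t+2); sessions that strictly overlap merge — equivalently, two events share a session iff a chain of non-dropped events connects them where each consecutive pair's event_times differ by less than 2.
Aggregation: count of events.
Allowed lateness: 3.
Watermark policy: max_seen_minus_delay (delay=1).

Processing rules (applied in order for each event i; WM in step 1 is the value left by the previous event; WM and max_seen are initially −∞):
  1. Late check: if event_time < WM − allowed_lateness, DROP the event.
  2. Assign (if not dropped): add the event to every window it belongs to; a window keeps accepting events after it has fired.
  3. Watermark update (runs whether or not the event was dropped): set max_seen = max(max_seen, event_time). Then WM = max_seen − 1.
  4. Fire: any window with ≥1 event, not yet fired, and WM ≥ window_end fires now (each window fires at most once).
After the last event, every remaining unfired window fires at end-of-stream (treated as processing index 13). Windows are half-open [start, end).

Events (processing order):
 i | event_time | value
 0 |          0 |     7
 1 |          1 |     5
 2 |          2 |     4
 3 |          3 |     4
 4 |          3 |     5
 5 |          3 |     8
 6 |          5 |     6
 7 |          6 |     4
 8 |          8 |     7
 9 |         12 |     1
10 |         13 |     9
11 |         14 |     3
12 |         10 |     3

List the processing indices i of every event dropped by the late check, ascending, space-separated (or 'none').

i=0 t=0 v=7: → [0,2); WM=-1
i=1 t=1 v=5: → [0,3); WM=0
i=2 t=2 v=4: → [0,4); WM=1
i=3 t=3 v=4: → [0,5); WM=2
i=4 t=3 v=5: → [0,5); WM=2
i=5 t=3 v=8: → [0,5); WM=2
i=6 t=5 v=6: → [5,7); WM=4
i=7 t=6 v=4: → [5,8); WM=5
i=8 t=8 v=7: → [8,10); WM=7
i=9 t=12 v=1: → [12,14); WM=11
i=10 t=13 v=9: → [12,15); WM=12
i=11 t=14 v=3: → [12,16); WM=13
i=12 t=10 v=3: → [10,12); WM=13

none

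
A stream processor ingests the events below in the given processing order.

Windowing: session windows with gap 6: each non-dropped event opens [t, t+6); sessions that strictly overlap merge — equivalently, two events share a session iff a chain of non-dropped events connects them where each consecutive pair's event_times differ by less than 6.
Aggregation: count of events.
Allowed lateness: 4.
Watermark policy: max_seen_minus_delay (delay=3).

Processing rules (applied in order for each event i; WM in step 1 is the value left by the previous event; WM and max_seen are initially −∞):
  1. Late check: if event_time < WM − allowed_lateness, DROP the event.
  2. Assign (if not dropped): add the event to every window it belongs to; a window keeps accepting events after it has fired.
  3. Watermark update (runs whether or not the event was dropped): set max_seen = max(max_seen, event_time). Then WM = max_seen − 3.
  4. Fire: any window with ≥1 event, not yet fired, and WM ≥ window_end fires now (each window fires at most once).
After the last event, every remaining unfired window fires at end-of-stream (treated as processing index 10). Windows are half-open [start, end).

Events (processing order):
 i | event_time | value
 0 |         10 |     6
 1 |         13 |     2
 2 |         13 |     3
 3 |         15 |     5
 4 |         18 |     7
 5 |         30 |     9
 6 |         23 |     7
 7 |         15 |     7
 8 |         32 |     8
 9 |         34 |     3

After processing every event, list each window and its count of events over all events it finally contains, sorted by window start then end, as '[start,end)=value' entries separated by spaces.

[10,29)=6 [30,40)=3

i=0 t=10 v=6: → [10,16); WM=7
i=1 t=13 v=2: → [10,19); WM=10
i=2 t=13 v=3: → [10,19); WM=10
i=3 t=15 v=5: → [10,21); WM=12
i=4 t=18 v=7: → [10,24); WM=15
i=5 t=30 v=9: → [30,36); WM=27
i=6 t=23 v=7: → [10,29); WM=27
i=7 t=15 v=7: DROP (t<27-4); WM=27
i=8 t=32 v=8: → [30,38); WM=29
i=9 t=34 v=3: → [30,40); WM=31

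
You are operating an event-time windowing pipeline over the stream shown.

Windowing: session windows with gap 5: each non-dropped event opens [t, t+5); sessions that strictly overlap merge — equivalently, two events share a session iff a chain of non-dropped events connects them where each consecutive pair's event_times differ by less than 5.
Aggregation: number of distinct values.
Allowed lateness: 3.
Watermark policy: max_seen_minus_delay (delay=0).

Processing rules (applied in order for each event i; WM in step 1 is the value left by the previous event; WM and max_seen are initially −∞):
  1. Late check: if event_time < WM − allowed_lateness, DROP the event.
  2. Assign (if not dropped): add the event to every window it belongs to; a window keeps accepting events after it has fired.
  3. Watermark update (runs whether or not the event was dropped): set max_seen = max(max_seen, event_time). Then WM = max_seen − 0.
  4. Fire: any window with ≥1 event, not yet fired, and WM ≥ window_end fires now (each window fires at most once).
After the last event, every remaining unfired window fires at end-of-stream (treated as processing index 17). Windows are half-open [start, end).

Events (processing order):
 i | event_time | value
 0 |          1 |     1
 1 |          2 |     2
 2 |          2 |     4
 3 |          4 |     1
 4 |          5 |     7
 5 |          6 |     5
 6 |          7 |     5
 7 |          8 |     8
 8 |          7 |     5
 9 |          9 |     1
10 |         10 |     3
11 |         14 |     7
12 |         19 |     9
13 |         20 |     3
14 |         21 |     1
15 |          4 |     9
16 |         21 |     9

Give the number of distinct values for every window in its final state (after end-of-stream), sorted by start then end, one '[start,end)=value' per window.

[1,19)=7 [19,26)=3

i=0 t=1 v=1: → [1,6); WM=1
i=1 t=2 v=2: → [1,7); WM=2
i=2 t=2 v=4: → [1,7); WM=2
i=3 t=4 v=1: → [1,9); WM=4
i=4 t=5 v=7: → [1,10); WM=5
i=5 t=6 v=5: → [1,11); WM=6
i=6 t=7 v=5: → [1,12); WM=7
i=7 t=8 v=8: → [1,13); WM=8
i=8 t=7 v=5: → [1,13); WM=8
i=9 t=9 v=1: → [1,14); WM=9
i=10 t=10 v=3: → [1,15); WM=10
i=11 t=14 v=7: → [1,19); WM=14
i=12 t=19 v=9: → [19,24); WM=19
i=13 t=20 v=3: → [19,25); WM=20
i=14 t=21 v=1: → [19,26); WM=21
i=15 t=4 v=9: DROP (t<21-3); WM=21
i=16 t=21 v=9: → [19,26); WM=21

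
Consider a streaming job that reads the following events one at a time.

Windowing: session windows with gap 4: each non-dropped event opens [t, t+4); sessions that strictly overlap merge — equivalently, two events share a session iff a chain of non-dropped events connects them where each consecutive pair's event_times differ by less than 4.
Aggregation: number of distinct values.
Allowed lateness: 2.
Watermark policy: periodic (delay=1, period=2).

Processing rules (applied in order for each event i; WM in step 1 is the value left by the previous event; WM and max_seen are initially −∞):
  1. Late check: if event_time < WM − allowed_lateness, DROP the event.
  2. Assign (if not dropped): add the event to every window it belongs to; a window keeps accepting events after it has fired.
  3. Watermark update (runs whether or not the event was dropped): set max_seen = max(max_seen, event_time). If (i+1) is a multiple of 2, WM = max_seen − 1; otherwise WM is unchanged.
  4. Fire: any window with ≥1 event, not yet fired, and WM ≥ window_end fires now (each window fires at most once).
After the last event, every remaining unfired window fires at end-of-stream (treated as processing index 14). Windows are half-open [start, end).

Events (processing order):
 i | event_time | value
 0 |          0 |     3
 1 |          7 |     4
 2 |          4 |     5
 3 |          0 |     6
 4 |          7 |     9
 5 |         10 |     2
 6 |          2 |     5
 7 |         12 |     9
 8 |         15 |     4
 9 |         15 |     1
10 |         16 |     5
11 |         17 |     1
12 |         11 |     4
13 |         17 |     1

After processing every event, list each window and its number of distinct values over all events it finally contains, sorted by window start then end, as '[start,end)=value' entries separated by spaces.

i=0 t=0 v=3: → [0,4); WM=−∞
i=1 t=7 v=4: → [7,11); WM=6
i=2 t=4 v=5: → [4,11); WM=6
i=3 t=0 v=6: DROP (t<6-2); WM=6
i=4 t=7 v=9: → [4,11); WM=6
i=5 t=10 v=2: → [4,14); WM=9
i=6 t=2 v=5: DROP (t<9-2); WM=9
i=7 t=12 v=9: → [4,16); WM=11
i=8 t=15 v=4: → [4,19); WM=11
i=9 t=15 v=1: → [4,19); WM=14
i=10 t=16 v=5: → [4,20); WM=14
i=11 t=17 v=1: → [4,21); WM=16
i=12 t=11 v=4: DROP (t<16-2); WM=16
i=13 t=17 v=1: → [4,21); WM=16

[0,4)=1 [4,21)=5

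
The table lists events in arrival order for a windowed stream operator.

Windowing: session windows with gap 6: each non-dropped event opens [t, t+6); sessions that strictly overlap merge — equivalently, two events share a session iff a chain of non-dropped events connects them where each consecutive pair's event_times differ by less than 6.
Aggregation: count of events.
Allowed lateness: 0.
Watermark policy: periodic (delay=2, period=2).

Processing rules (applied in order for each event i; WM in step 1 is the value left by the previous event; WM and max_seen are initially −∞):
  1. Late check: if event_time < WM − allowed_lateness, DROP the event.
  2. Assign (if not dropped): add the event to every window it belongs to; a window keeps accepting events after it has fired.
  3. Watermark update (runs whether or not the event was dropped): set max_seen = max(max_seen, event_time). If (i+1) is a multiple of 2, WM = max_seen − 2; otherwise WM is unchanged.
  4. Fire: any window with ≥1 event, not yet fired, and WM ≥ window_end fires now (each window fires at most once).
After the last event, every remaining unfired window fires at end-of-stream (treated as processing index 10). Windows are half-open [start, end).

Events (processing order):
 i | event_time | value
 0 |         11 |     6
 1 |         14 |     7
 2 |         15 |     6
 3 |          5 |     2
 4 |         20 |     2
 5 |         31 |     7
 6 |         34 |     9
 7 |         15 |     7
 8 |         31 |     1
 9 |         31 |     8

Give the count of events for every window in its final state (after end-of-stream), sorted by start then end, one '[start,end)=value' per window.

i=0 t=11 v=6: → [11,17); WM=−∞
i=1 t=14 v=7: → [11,20); WM=12
i=2 t=15 v=6: → [11,21); WM=12
i=3 t=5 v=2: DROP (t<12-0); WM=13
i=4 t=20 v=2: → [11,26); WM=13
i=5 t=31 v=7: → [31,37); WM=29
i=6 t=34 v=9: → [31,40); WM=29
i=7 t=15 v=7: DROP (t<29-0); WM=32
i=8 t=31 v=1: DROP (t<32-0); WM=32
i=9 t=31 v=8: DROP (t<32-0); WM=32

[11,26)=4 [31,40)=2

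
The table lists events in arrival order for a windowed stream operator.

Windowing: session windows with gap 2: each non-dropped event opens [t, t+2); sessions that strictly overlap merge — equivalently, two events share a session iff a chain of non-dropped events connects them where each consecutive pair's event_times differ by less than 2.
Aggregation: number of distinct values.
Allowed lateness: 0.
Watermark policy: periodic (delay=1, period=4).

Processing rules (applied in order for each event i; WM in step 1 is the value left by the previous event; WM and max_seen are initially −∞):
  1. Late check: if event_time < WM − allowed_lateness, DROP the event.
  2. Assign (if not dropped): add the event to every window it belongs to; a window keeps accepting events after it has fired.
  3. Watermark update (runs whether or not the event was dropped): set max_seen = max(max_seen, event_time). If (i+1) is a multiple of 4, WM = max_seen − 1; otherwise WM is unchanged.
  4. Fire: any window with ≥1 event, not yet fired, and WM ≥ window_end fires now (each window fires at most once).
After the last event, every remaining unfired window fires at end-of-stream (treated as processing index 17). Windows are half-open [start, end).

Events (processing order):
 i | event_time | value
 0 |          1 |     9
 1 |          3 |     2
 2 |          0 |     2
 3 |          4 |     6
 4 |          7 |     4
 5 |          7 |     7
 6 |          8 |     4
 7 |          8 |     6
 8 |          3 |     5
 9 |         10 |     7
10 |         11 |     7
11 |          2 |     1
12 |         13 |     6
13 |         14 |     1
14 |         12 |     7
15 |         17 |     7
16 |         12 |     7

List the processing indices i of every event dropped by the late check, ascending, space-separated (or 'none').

i=0 t=1 v=9: → [1,3); WM=−∞
i=1 t=3 v=2: → [3,5); WM=−∞
i=2 t=0 v=2: → [0,3); WM=−∞
i=3 t=4 v=6: → [3,6); WM=3
i=4 t=7 v=4: → [7,9); WM=3
i=5 t=7 v=7: → [7,9); WM=3
i=6 t=8 v=4: → [7,10); WM=3
i=7 t=8 v=6: → [7,10); WM=7
i=8 t=3 v=5: DROP (t<7-0); WM=7
i=9 t=10 v=7: → [10,12); WM=7
i=10 t=11 v=7: → [10,13); WM=7
i=11 t=2 v=1: DROP (t<7-0); WM=10
i=12 t=13 v=6: → [13,15); WM=10
i=13 t=14 v=1: → [13,16); WM=10
i=14 t=12 v=7: → [10,16); WM=10
i=15 t=17 v=7: → [17,19); WM=16
i=16 t=12 v=7: DROP (t<16-0); WM=16

8 11 16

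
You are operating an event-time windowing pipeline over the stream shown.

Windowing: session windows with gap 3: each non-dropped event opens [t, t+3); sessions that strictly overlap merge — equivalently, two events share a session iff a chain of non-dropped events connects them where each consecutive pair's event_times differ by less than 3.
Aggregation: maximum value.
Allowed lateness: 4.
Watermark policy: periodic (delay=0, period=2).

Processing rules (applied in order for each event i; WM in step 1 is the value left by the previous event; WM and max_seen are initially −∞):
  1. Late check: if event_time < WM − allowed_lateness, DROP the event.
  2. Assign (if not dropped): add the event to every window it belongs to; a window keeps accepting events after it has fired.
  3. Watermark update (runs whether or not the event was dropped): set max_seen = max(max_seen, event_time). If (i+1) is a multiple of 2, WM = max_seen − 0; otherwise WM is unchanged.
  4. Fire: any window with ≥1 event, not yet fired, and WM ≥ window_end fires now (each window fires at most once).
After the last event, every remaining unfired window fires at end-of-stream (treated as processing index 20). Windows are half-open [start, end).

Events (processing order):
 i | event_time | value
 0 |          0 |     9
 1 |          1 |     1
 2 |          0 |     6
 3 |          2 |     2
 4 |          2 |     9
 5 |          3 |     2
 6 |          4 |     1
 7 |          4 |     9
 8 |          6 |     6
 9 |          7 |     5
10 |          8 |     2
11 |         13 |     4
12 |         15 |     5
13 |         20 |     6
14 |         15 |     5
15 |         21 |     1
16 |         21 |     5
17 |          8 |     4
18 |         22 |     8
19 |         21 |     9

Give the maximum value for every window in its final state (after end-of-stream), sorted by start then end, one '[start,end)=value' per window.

i=0 t=0 v=9: → [0,3); WM=−∞
i=1 t=1 v=1: → [0,4); WM=1
i=2 t=0 v=6: → [0,4); WM=1
i=3 t=2 v=2: → [0,5); WM=2
i=4 t=2 v=9: → [0,5); WM=2
i=5 t=3 v=2: → [0,6); WM=3
i=6 t=4 v=1: → [0,7); WM=3
i=7 t=4 v=9: → [0,7); WM=4
i=8 t=6 v=6: → [0,9); WM=4
i=9 t=7 v=5: → [0,10); WM=7
i=10 t=8 v=2: → [0,11); WM=7
i=11 t=13 v=4: → [13,16); WM=13
i=12 t=15 v=5: → [13,18); WM=13
i=13 t=20 v=6: → [20,23); WM=20
i=14 t=15 v=5: DROP (t<20-4); WM=20
i=15 t=21 v=1: → [20,24); WM=21
i=16 t=21 v=5: → [20,24); WM=21
i=17 t=8 v=4: DROP (t<21-4); WM=21
i=18 t=22 v=8: → [20,25); WM=21
i=19 t=21 v=9: → [20,25); WM=22

[0,11)=9 [13,18)=5 [20,25)=9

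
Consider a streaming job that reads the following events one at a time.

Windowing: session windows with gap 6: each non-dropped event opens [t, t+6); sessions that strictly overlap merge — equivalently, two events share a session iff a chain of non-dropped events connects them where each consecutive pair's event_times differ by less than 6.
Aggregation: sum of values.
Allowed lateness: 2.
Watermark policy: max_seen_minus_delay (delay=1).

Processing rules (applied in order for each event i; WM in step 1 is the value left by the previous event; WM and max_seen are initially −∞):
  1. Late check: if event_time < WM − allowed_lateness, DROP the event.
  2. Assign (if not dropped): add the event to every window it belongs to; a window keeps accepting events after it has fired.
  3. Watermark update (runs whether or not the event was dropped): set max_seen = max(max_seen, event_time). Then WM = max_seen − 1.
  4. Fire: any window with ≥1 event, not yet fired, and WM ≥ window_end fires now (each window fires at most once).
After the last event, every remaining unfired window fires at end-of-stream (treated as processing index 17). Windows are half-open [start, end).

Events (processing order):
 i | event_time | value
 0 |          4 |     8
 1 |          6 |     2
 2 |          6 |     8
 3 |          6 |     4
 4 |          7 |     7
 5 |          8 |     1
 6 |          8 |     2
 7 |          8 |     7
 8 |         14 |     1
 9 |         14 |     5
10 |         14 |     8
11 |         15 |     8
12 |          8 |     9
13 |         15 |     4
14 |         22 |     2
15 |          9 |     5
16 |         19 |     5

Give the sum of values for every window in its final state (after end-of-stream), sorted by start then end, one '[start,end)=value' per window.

[4,14)=39 [14,28)=33

i=0 t=4 v=8: → [4,10); WM=3
i=1 t=6 v=2: → [4,12); WM=5
i=2 t=6 v=8: → [4,12); WM=5
i=3 t=6 v=4: → [4,12); WM=5
i=4 t=7 v=7: → [4,13); WM=6
i=5 t=8 v=1: → [4,14); WM=7
i=6 t=8 v=2: → [4,14); WM=7
i=7 t=8 v=7: → [4,14); WM=7
i=8 t=14 v=1: → [14,20); WM=13
i=9 t=14 v=5: → [14,20); WM=13
i=10 t=14 v=8: → [14,20); WM=13
i=11 t=15 v=8: → [14,21); WM=14
i=12 t=8 v=9: DROP (t<14-2); WM=14
i=13 t=15 v=4: → [14,21); WM=14
i=14 t=22 v=2: → [22,28); WM=21
i=15 t=9 v=5: DROP (t<21-2); WM=21
i=16 t=19 v=5: → [14,28); WM=21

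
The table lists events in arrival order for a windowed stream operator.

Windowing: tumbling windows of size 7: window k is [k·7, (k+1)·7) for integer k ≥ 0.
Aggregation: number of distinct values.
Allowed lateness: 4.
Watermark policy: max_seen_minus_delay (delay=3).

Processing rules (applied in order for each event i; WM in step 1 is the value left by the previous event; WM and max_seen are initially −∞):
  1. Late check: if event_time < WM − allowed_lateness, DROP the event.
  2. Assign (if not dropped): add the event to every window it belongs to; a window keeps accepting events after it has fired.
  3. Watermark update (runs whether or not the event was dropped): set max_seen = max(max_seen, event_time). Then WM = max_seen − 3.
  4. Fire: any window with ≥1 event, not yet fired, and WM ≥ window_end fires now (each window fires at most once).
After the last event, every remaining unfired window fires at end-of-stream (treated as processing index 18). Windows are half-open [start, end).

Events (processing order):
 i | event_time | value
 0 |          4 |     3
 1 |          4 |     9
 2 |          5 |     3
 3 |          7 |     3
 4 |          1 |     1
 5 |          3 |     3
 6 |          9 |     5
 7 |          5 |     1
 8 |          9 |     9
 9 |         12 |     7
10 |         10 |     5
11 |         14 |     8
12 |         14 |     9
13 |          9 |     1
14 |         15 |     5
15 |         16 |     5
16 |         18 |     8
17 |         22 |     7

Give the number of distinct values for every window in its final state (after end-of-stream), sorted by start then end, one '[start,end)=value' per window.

i=0 t=4 v=3: → [0,7); WM=1
i=1 t=4 v=9: → [0,7); WM=1
i=2 t=5 v=3: → [0,7); WM=2
i=3 t=7 v=3: → [7,14); WM=4
i=4 t=1 v=1: → [0,7); WM=4
i=5 t=3 v=3: → [0,7); WM=4
i=6 t=9 v=5: → [7,14); WM=6
i=7 t=5 v=1: → [0,7); WM=6
i=8 t=9 v=9: → [7,14); WM=6
i=9 t=12 v=7: → [7,14); WM=9; [0,7) fires=3
i=10 t=10 v=5: → [7,14); WM=9
i=11 t=14 v=8: → [14,21); WM=11
i=12 t=14 v=9: → [14,21); WM=11
i=13 t=9 v=1: → [7,14); WM=11
i=14 t=15 v=5: → [14,21); WM=12
i=15 t=16 v=5: → [14,21); WM=13
i=16 t=18 v=8: → [14,21); WM=15; [7,14) fires=5
i=17 t=22 v=7: → [21,28); WM=19

[0,7)=3 [7,14)=5 [14,21)=3 [21,28)=1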